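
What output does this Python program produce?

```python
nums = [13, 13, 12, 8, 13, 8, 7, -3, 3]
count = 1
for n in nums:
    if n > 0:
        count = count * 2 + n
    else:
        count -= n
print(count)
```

3423

n=13: >0, count = 1*2+13 = 15
n=13: >0, count = 15*2+13 = 43
n=12: >0, count = 43*2+12 = 98
n=8: >0, count = 98*2+8 = 204
n=13: >0, count = 204*2+13 = 421
n=8: >0, count = 421*2+8 = 850
n=7: >0, count = 850*2+7 = 1707
n=-3: not >0, count = 1707-(-3) = 1710
n=3: >0, count = 1710*2+3 = 3423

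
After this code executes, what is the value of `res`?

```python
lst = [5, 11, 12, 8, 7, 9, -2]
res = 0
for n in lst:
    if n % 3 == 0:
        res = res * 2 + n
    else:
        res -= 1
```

n=5: not %3==0, res = 0-1 = -1
n=11: not %3==0, res = (-1)-1 = -2
n=12: %3==0, res = (-2)*2+12 = 8
n=8: not %3==0, res = 8-1 = 7
n=7: not %3==0, res = 7-1 = 6
n=9: %3==0, res = 6*2+9 = 21
n=-2: not %3==0, res = 21-1 = 20

20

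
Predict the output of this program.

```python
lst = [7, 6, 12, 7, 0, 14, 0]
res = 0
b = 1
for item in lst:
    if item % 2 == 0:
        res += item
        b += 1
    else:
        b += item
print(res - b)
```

12

item=7: not even; b=8
item=6: even, res = 0+6 = 6; b=9
item=12: even, res = 6+12 = 18; b=10
item=7: not even; b=17
item=0: even, res = 18+0 = 18; b=18
item=14: even, res = 18+14 = 32; b=19
item=0: even, res = 32+0 = 32; b=20
res-b = 32-20 = 12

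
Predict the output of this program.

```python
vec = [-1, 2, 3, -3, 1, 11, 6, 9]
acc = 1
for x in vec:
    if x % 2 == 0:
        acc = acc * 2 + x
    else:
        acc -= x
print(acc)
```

x=-1: not even, acc = 1-(-1) = 2
x=2: even, acc = 2*2+2 = 6
x=3: not even, acc = 6-3 = 3
x=-3: not even, acc = 3-(-3) = 6
x=1: not even, acc = 6-1 = 5
x=11: not even, acc = 5-11 = -6
x=6: even, acc = (-6)*2+6 = -6
x=9: not even, acc = (-6)-9 = -15

-15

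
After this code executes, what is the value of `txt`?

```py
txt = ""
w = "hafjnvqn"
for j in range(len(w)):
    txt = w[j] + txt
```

j=0: prepend 'h' → 'h'
j=1: prepend 'a' → 'ah'
j=2: prepend 'f' → 'fah'
j=3: prepend 'j' → 'jfah'
j=4: prepend 'n' → 'njfah'
j=5: prepend 'v' → 'vnjfah'
j=6: prepend 'q' → 'qvnjfah'
j=7: prepend 'n' → 'nqvnjfah'

'nqvnjfah'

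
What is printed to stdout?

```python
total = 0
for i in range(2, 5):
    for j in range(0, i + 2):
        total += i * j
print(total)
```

102

i=2,j=0: total = 0+0 = 0
i=2,j=1: total = 0+2 = 2
i=2,j=2: total = 2+4 = 6
i=2,j=3: total = 6+6 = 12
i=3,j=0: total = 12+0 = 12
i=3,j=1: total = 12+3 = 15
i=3,j=2: total = 15+6 = 21
i=3,j=3: total = 21+9 = 30
i=3,j=4: total = 30+12 = 42
i=4,j=0: total = 42+0 = 42
i=4,j=1: total = 42+4 = 46
i=4,j=2: total = 46+8 = 54
i=4,j=3: total = 54+12 = 66
i=4,j=4: total = 66+16 = 82
i=4,j=5: total = 82+20 = 102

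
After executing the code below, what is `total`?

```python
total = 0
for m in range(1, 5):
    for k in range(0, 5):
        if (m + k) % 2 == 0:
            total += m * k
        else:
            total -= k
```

32

m=1,k=0: odd sum, total = 0-0 = 0
m=1,k=1: even sum, total = 0+1 = 1
m=1,k=2: odd sum, total = 1-2 = -1
m=1,k=3: even sum, total = (-1)+3 = 2
m=1,k=4: odd sum, total = 2-4 = -2
m=2,k=0: even sum, total = (-2)+0 = -2
m=2,k=1: odd sum, total = (-2)-1 = -3
m=2,k=2: even sum, total = (-3)+4 = 1
m=2,k=3: odd sum, total = 1-3 = -2
m=2,k=4: even sum, total = (-2)+8 = 6
m=3,k=0: odd sum, total = 6-0 = 6
m=3,k=1: even sum, total = 6+3 = 9
m=3,k=2: odd sum, total = 9-2 = 7
m=3,k=3: even sum, total = 7+9 = 16
m=3,k=4: odd sum, total = 16-4 = 12
m=4,k=0: even sum, total = 12+0 = 12
m=4,k=1: odd sum, total = 12-1 = 11
m=4,k=2: even sum, total = 11+8 = 19
m=4,k=3: odd sum, total = 19-3 = 16
m=4,k=4: even sum, total = 16+16 = 32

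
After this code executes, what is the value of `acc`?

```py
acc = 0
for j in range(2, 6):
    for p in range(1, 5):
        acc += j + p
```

j=2,p=1: acc = 0+3 = 3
j=2,p=2: acc = 3+4 = 7
j=2,p=3: acc = 7+5 = 12
j=2,p=4: acc = 12+6 = 18
j=3,p=1: acc = 18+4 = 22
j=3,p=2: acc = 22+5 = 27
j=3,p=3: acc = 27+6 = 33
j=3,p=4: acc = 33+7 = 40
j=4,p=1: acc = 40+5 = 45
j=4,p=2: acc = 45+6 = 51
j=4,p=3: acc = 51+7 = 58
j=4,p=4: acc = 58+8 = 66
j=5,p=1: acc = 66+6 = 72
j=5,p=2: acc = 72+7 = 79
j=5,p=3: acc = 79+8 = 87
j=5,p=4: acc = 87+9 = 96

96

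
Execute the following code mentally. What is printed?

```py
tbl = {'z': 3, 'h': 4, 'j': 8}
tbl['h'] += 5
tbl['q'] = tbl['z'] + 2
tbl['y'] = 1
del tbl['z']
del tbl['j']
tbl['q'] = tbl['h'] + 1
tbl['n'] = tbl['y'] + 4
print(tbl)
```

tbl['h'] = 4+5 = 9 → {'z': 3, 'h': 9, 'j': 8}
tbl['q'] = tbl['z']+2 = 5 → {'z': 3, 'h': 9, 'j': 8, 'q': 5}
tbl['y'] = 1 → {'z': 3, 'h': 9, 'j': 8, 'q': 5, 'y': 1}
del 'z' → {'h': 9, 'j': 8, 'q': 5, 'y': 1}
del 'j' → {'h': 9, 'q': 5, 'y': 1}
tbl['q'] = tbl['h']+1 = 10 → {'h': 9, 'q': 10, 'y': 1}
tbl['n'] = tbl['y']+4 = 5 → {'h': 9, 'q': 10, 'y': 1, 'n': 5}

{'h': 9, 'q': 10, 'y': 1, 'n': 5}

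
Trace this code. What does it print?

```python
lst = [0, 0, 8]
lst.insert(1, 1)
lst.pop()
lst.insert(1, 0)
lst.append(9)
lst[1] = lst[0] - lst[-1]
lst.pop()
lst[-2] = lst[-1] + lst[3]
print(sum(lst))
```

insert 1 at 1 → [0, 1, 0, 8]
pop() removes 8 → [0, 1, 0]
insert 0 at 1 → [0, 0, 1, 0]
append 9 → [0, 0, 1, 0, 9]
lst[1] = lst[0]-lst[-1] = 0-9 = -9 → [0, -9, 1, 0, 9]
pop() removes 9 → [0, -9, 1, 0]
lst[-2] = lst[-1]+lst[3] = 0+0 = 0 → [0, -9, 0, 0]
sum = -9

-9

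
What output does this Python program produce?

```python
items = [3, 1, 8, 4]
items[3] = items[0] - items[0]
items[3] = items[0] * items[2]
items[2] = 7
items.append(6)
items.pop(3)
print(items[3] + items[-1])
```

items[3] = items[0]-items[0] = 3-3 = 0 → [3, 1, 8, 0]
items[3] = items[0]*items[2] = 3*8 = 24 → [3, 1, 8, 24]
items[2] = 7 → [3, 1, 7, 24]
append 6 → [3, 1, 7, 24, 6]
pop(3) removes 24 → [3, 1, 7, 6]
items[3]+items[-1] = 6+6 = 12

12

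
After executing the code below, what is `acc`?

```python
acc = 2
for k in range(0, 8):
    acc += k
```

30

k=0: acc = 2+0 = 2
k=1: acc = 2+1 = 3
k=2: acc = 3+2 = 5
k=3: acc = 5+3 = 8
k=4: acc = 8+4 = 12
k=5: acc = 12+5 = 17
k=6: acc = 17+6 = 23
k=7: acc = 23+7 = 30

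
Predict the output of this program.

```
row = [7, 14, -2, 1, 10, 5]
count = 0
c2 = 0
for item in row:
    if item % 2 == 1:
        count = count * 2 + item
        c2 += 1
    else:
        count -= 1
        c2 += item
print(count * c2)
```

625

item=7: odd, count = 0*2+7 = 7; c2=1
item=14: not odd, count = 7-1 = 6; c2=15
item=-2: not odd, count = 6-1 = 5; c2=13
item=1: odd, count = 5*2+1 = 11; c2=14
item=10: not odd, count = 11-1 = 10; c2=24
item=5: odd, count = 10*2+5 = 25; c2=25
count*c2 = 25*25 = 625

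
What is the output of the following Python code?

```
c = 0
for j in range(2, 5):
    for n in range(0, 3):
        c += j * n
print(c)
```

j=2,n=0: c = 0+0 = 0
j=2,n=1: c = 0+2 = 2
j=2,n=2: c = 2+4 = 6
j=3,n=0: c = 6+0 = 6
j=3,n=1: c = 6+3 = 9
j=3,n=2: c = 9+6 = 15
j=4,n=0: c = 15+0 = 15
j=4,n=1: c = 15+4 = 19
j=4,n=2: c = 19+8 = 27

27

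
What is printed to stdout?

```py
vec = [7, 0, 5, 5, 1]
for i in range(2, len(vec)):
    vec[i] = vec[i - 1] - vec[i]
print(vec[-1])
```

i=2: vec[2] = 0-5 = -5 → [7, 0, -5, 5, 1]
i=3: vec[3] = (-5)-5 = -10 → [7, 0, -5, -10, 1]
i=4: vec[4] = (-10)-1 = -11 → [7, 0, -5, -10, -11]

-11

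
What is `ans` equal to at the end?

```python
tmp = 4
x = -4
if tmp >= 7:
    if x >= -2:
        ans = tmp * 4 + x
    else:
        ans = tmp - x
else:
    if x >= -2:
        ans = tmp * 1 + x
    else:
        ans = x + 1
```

tmp=4, x=-4
tmp >= 7 is False; x >= -2 is False
→ ans = x + 1 = -3

-3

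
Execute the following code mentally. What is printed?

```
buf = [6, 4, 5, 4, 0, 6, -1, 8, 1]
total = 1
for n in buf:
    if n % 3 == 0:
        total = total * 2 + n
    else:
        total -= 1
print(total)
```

23

n=6: %3==0, total = 1*2+6 = 8
n=4: not %3==0, total = 8-1 = 7
n=5: not %3==0, total = 7-1 = 6
n=4: not %3==0, total = 6-1 = 5
n=0: %3==0, total = 5*2+0 = 10
n=6: %3==0, total = 10*2+6 = 26
n=-1: not %3==0, total = 26-1 = 25
n=8: not %3==0, total = 25-1 = 24
n=1: not %3==0, total = 24-1 = 23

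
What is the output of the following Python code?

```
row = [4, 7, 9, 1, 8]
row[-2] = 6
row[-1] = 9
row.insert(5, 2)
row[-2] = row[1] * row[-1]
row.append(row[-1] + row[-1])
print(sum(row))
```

46

row[-2] = 6 → [4, 7, 9, 6, 8]
row[-1] = 9 → [4, 7, 9, 6, 9]
insert 2 at 5 → [4, 7, 9, 6, 9, 2]
row[-2] = row[1]*row[-1] = 7*2 = 14 → [4, 7, 9, 6, 14, 2]
append row[-1]+row[-1] = 2+2 = 4 → [4, 7, 9, 6, 14, 2, 4]
sum = 46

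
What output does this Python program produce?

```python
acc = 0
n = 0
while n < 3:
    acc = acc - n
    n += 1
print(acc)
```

-3

n=0: acc = 0-0 = 0
n=1: acc = 0-1 = -1
n=2: acc = (-1)-2 = -3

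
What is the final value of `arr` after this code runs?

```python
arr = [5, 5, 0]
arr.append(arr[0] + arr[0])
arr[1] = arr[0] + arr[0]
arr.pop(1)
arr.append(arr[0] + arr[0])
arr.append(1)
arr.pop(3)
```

[5, 0, 10, 1]

append arr[0]+arr[0] = 5+5 = 10 → [5, 5, 0, 10]
arr[1] = arr[0]+arr[0] = 5+5 = 10 → [5, 10, 0, 10]
pop(1) removes 10 → [5, 0, 10]
append arr[0]+arr[0] = 5+5 = 10 → [5, 0, 10, 10]
append 1 → [5, 0, 10, 10, 1]
pop(3) removes 10 → [5, 0, 10, 1]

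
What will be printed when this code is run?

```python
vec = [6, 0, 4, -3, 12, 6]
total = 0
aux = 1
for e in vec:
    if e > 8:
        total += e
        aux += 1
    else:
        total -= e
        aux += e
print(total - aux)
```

e=6: not >8, total = 0-6 = -6; aux=7
e=0: not >8, total = (-6)-0 = -6; aux=7
e=4: not >8, total = (-6)-4 = -10; aux=11
e=-3: not >8, total = (-10)-(-3) = -7; aux=8
e=12: >8, total = (-7)+12 = 5; aux=9
e=6: not >8, total = 5-6 = -1; aux=15
total-aux = (-1)-15 = -16

-16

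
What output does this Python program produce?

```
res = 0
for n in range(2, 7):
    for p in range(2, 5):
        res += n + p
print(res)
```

105

n=2,p=2: res = 0+4 = 4
n=2,p=3: res = 4+5 = 9
n=2,p=4: res = 9+6 = 15
n=3,p=2: res = 15+5 = 20
n=3,p=3: res = 20+6 = 26
n=3,p=4: res = 26+7 = 33
n=4,p=2: res = 33+6 = 39
n=4,p=3: res = 39+7 = 46
n=4,p=4: res = 46+8 = 54
n=5,p=2: res = 54+7 = 61
n=5,p=3: res = 61+8 = 69
n=5,p=4: res = 69+9 = 78
n=6,p=2: res = 78+8 = 86
n=6,p=3: res = 86+9 = 95
n=6,p=4: res = 95+10 = 105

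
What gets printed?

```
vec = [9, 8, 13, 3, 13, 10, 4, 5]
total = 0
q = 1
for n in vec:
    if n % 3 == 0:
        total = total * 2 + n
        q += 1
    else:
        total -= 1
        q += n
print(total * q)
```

728

n=9: %3==0, total = 0*2+9 = 9; q=2
n=8: not %3==0, total = 9-1 = 8; q=10
n=13: not %3==0, total = 8-1 = 7; q=23
n=3: %3==0, total = 7*2+3 = 17; q=24
n=13: not %3==0, total = 17-1 = 16; q=37
n=10: not %3==0, total = 16-1 = 15; q=47
n=4: not %3==0, total = 15-1 = 14; q=51
n=5: not %3==0, total = 14-1 = 13; q=56
total*q = 13*56 = 728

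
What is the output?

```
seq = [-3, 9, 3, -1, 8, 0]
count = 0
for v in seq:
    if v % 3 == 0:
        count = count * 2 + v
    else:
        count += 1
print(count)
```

v=-3: %3==0, count = 0*2+(-3) = -3
v=9: %3==0, count = (-3)*2+9 = 3
v=3: %3==0, count = 3*2+3 = 9
v=-1: not %3==0, count = 9+1 = 10
v=8: not %3==0, count = 10+1 = 11
v=0: %3==0, count = 11*2+0 = 22

22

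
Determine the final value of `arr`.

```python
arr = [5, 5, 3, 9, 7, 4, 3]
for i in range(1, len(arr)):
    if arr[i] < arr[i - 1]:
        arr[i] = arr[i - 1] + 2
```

[5, 5, 7, 9, 11, 13, 15]

i=1: 5>=5, unchanged → [5, 5, 3, 9, 7, 4, 3]
i=2: 3<5, arr[2] = 5+2 = 7 → [5, 5, 7, 9, 7, 4, 3]
i=3: 9>=7, unchanged → [5, 5, 7, 9, 7, 4, 3]
i=4: 7<9, arr[4] = 9+2 = 11 → [5, 5, 7, 9, 11, 4, 3]
i=5: 4<11, arr[5] = 11+2 = 13 → [5, 5, 7, 9, 11, 13, 3]
i=6: 3<13, arr[6] = 13+2 = 15 → [5, 5, 7, 9, 11, 13, 15]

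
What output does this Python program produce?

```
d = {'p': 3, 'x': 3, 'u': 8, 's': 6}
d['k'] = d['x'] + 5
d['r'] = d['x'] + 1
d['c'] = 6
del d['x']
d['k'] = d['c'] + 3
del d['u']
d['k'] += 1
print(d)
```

d['k'] = d['x']+5 = 8 → {'p': 3, 'x': 3, 'u': 8, 's': 6, 'k': 8}
d['r'] = d['x']+1 = 4 → {'p': 3, 'x': 3, 'u': 8, 's': 6, 'k': 8, 'r': 4}
d['c'] = 6 → {'p': 3, 'x': 3, 'u': 8, 's': 6, 'k': 8, 'r': 4, 'c': 6}
del 'x' → {'p': 3, 'u': 8, 's': 6, 'k': 8, 'r': 4, 'c': 6}
d['k'] = d['c']+3 = 9 → {'p': 3, 'u': 8, 's': 6, 'k': 9, 'r': 4, 'c': 6}
del 'u' → {'p': 3, 's': 6, 'k': 9, 'r': 4, 'c': 6}
d['k'] = 9+1 = 10 → {'p': 3, 's': 6, 'k': 10, 'r': 4, 'c': 6}

{'p': 3, 's': 6, 'k': 10, 'r': 4, 'c': 6}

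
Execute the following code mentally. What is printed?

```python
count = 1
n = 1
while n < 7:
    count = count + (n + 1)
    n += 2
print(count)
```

13

n=1: count = 1+2 = 3
n=3: count = 3+4 = 7
n=5: count = 7+6 = 13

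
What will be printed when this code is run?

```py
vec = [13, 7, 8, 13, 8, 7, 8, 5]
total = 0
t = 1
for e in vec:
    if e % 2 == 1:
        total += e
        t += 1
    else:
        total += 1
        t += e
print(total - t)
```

e=13: odd, total = 0+13 = 13; t=2
e=7: odd, total = 13+7 = 20; t=3
e=8: not odd, total = 20+1 = 21; t=11
e=13: odd, total = 21+13 = 34; t=12
e=8: not odd, total = 34+1 = 35; t=20
e=7: odd, total = 35+7 = 42; t=21
e=8: not odd, total = 42+1 = 43; t=29
e=5: odd, total = 43+5 = 48; t=30
total-t = 48-30 = 18

18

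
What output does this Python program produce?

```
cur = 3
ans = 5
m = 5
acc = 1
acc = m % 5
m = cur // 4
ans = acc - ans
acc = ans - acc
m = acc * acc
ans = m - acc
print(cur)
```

acc = 5%5 = 0
m = 3//4 = 0
ans = 0-5 = -5
acc = (-5)-0 = -5
m = (-5)*(-5) = 25
ans = 25-(-5) = 30

3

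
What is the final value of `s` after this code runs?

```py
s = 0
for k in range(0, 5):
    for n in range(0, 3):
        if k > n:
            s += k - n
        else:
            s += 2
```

31

k=0,n=0: not 0>0, s = 0+2 = 2
k=0,n=1: not 0>1, s = 2+2 = 4
k=0,n=2: not 0>2, s = 4+2 = 6
k=1,n=0: 1>0, s = 6+1 = 7
k=1,n=1: not 1>1, s = 7+2 = 9
k=1,n=2: not 1>2, s = 9+2 = 11
k=2,n=0: 2>0, s = 11+2 = 13
k=2,n=1: 2>1, s = 13+1 = 14
k=2,n=2: not 2>2, s = 14+2 = 16
k=3,n=0: 3>0, s = 16+3 = 19
k=3,n=1: 3>1, s = 19+2 = 21
k=3,n=2: 3>2, s = 21+1 = 22
k=4,n=0: 4>0, s = 22+4 = 26
k=4,n=1: 4>1, s = 26+3 = 29
k=4,n=2: 4>2, s = 29+2 = 31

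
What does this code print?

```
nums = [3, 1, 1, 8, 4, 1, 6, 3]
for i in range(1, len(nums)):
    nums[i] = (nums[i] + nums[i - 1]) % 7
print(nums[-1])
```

i=1: nums[1] = (1+3)%7 = 4 → [3, 4, 1, 8, 4, 1, 6, 3]
i=2: nums[2] = (1+4)%7 = 5 → [3, 4, 5, 8, 4, 1, 6, 3]
i=3: nums[3] = (8+5)%7 = 6 → [3, 4, 5, 6, 4, 1, 6, 3]
i=4: nums[4] = (4+6)%7 = 3 → [3, 4, 5, 6, 3, 1, 6, 3]
i=5: nums[5] = (1+3)%7 = 4 → [3, 4, 5, 6, 3, 4, 6, 3]
i=6: nums[6] = (6+4)%7 = 3 → [3, 4, 5, 6, 3, 4, 3, 3]
i=7: nums[7] = (3+3)%7 = 6 → [3, 4, 5, 6, 3, 4, 3, 6]

6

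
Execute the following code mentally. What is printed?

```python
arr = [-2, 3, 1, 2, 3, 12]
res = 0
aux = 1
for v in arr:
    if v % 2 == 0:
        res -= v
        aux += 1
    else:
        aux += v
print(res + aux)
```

-1

v=-2: even, res = 0-(-2) = 2; aux=2
v=3: not even; aux=5
v=1: not even; aux=6
v=2: even, res = 2-2 = 0; aux=7
v=3: not even; aux=10
v=12: even, res = 0-12 = -12; aux=11
res+aux = (-12)+11 = -1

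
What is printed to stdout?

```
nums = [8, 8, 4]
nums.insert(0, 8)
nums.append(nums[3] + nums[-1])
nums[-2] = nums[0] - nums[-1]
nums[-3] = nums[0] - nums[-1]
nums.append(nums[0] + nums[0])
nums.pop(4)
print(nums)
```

insert 8 at 0 → [8, 8, 8, 4]
append nums[3]+nums[-1] = 4+4 = 8 → [8, 8, 8, 4, 8]
nums[-2] = nums[0]-nums[-1] = 8-8 = 0 → [8, 8, 8, 0, 8]
nums[-3] = nums[0]-nums[-1] = 8-8 = 0 → [8, 8, 0, 0, 8]
append nums[0]+nums[0] = 8+8 = 16 → [8, 8, 0, 0, 8, 16]
pop(4) removes 8 → [8, 8, 0, 0, 16]

[8, 8, 0, 0, 16]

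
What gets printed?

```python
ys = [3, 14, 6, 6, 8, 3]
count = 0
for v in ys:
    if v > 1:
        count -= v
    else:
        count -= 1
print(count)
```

v=3: >1, count = 0-3 = -3
v=14: >1, count = (-3)-14 = -17
v=6: >1, count = (-17)-6 = -23
v=6: >1, count = (-23)-6 = -29
v=8: >1, count = (-29)-8 = -37
v=3: >1, count = (-37)-3 = -40

-40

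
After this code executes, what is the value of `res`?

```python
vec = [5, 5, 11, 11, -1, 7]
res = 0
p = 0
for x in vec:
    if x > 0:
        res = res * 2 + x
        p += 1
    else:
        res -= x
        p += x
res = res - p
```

191

x=5: >0, res = 0*2+5 = 5; p=1
x=5: >0, res = 5*2+5 = 15; p=2
x=11: >0, res = 15*2+11 = 41; p=3
x=11: >0, res = 41*2+11 = 93; p=4
x=-1: not >0, res = 93-(-1) = 94; p=3
x=7: >0, res = 94*2+7 = 195; p=4
res-p = 195-4 = 191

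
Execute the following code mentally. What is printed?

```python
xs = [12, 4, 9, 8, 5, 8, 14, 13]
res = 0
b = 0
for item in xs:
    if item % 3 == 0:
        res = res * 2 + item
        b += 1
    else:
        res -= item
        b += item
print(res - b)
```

item=12: %3==0, res = 0*2+12 = 12; b=1
item=4: not %3==0, res = 12-4 = 8; b=5
item=9: %3==0, res = 8*2+9 = 25; b=6
item=8: not %3==0, res = 25-8 = 17; b=14
item=5: not %3==0, res = 17-5 = 12; b=19
item=8: not %3==0, res = 12-8 = 4; b=27
item=14: not %3==0, res = 4-14 = -10; b=41
item=13: not %3==0, res = (-10)-13 = -23; b=54
res-b = (-23)-54 = -77

-77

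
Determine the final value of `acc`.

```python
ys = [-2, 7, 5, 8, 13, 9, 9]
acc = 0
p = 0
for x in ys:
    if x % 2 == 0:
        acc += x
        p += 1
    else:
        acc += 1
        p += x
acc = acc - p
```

x=-2: even, acc = 0+(-2) = -2; p=1
x=7: not even, acc = (-2)+1 = -1; p=8
x=5: not even, acc = (-1)+1 = 0; p=13
x=8: even, acc = 0+8 = 8; p=14
x=13: not even, acc = 8+1 = 9; p=27
x=9: not even, acc = 9+1 = 10; p=36
x=9: not even, acc = 10+1 = 11; p=45
acc-p = 11-45 = -34

-34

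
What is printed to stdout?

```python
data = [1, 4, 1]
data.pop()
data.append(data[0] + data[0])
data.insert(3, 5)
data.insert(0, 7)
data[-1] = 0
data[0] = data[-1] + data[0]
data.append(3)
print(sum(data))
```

17

pop() removes 1 → [1, 4]
append data[0]+data[0] = 1+1 = 2 → [1, 4, 2]
insert 5 at 3 → [1, 4, 2, 5]
insert 7 at 0 → [7, 1, 4, 2, 5]
data[-1] = 0 → [7, 1, 4, 2, 0]
data[0] = data[-1]+data[0] = 0+7 = 7 → [7, 1, 4, 2, 0]
append 3 → [7, 1, 4, 2, 0, 3]
sum = 17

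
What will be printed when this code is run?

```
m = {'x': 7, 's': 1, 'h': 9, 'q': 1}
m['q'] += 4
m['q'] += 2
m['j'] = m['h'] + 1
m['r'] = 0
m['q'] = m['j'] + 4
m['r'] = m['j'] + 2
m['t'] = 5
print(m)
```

m['q'] = 1+4 = 5 → {'x': 7, 's': 1, 'h': 9, 'q': 5}
m['q'] = 5+2 = 7 → {'x': 7, 's': 1, 'h': 9, 'q': 7}
m['j'] = m['h']+1 = 10 → {'x': 7, 's': 1, 'h': 9, 'q': 7, 'j': 10}
m['r'] = 0 → {'x': 7, 's': 1, 'h': 9, 'q': 7, 'j': 10, 'r': 0}
m['q'] = m['j']+4 = 14 → {'x': 7, 's': 1, 'h': 9, 'q': 14, 'j': 10, 'r': 0}
m['r'] = m['j']+2 = 12 → {'x': 7, 's': 1, 'h': 9, 'q': 14, 'j': 10, 'r': 12}
m['t'] = 5 → {'x': 7, 's': 1, 'h': 9, 'q': 14, 'j': 10, 'r': 12, 't': 5}

{'x': 7, 's': 1, 'h': 9, 'q': 14, 'j': 10, 'r': 12, 't': 5}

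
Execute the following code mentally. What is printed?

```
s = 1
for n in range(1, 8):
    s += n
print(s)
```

n=1: s = 1+1 = 2
n=2: s = 2+2 = 4
n=3: s = 4+3 = 7
n=4: s = 7+4 = 11
n=5: s = 11+5 = 16
n=6: s = 16+6 = 22
n=7: s = 22+7 = 29

29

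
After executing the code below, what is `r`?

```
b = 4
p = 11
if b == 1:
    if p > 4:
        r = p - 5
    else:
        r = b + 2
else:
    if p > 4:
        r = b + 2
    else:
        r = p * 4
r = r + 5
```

11

b=4, p=11
b == 1 is False; p > 4 is True
→ r = b + 2 = 6
r = 6+5 = 11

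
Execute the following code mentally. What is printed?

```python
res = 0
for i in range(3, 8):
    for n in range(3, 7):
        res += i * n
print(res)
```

i=3,n=3: res = 0+9 = 9
i=3,n=4: res = 9+12 = 21
i=3,n=5: res = 21+15 = 36
i=3,n=6: res = 36+18 = 54
i=4,n=3: res = 54+12 = 66
i=4,n=4: res = 66+16 = 82
i=4,n=5: res = 82+20 = 102
i=4,n=6: res = 102+24 = 126
i=5,n=3: res = 126+15 = 141
i=5,n=4: res = 141+20 = 161
i=5,n=5: res = 161+25 = 186
i=5,n=6: res = 186+30 = 216
i=6,n=3: res = 216+18 = 234
i=6,n=4: res = 234+24 = 258
i=6,n=5: res = 258+30 = 288
i=6,n=6: res = 288+36 = 324
i=7,n=3: res = 324+21 = 345
i=7,n=4: res = 345+28 = 373
i=7,n=5: res = 373+35 = 408
i=7,n=6: res = 408+42 = 450

450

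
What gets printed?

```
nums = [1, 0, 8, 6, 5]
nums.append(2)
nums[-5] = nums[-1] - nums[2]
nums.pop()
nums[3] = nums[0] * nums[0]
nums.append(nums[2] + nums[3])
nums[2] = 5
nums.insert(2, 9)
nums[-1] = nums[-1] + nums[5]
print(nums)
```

append 2 → [1, 0, 8, 6, 5, 2]
nums[-5] = nums[-1]-nums[2] = 2-8 = -6 → [1, -6, 8, 6, 5, 2]
pop() removes 2 → [1, -6, 8, 6, 5]
nums[3] = nums[0]*nums[0] = 1*1 = 1 → [1, -6, 8, 1, 5]
append nums[2]+nums[3] = 8+1 = 9 → [1, -6, 8, 1, 5, 9]
nums[2] = 5 → [1, -6, 5, 1, 5, 9]
insert 9 at 2 → [1, -6, 9, 5, 1, 5, 9]
nums[-1] = nums[-1]+nums[5] = 9+5 = 14 → [1, -6, 9, 5, 1, 5, 14]

[1, -6, 9, 5, 1, 5, 14]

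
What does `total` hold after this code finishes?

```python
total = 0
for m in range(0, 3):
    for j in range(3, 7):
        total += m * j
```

54

m=0,j=3: total = 0+0 = 0
m=0,j=4: total = 0+0 = 0
m=0,j=5: total = 0+0 = 0
m=0,j=6: total = 0+0 = 0
m=1,j=3: total = 0+3 = 3
m=1,j=4: total = 3+4 = 7
m=1,j=5: total = 7+5 = 12
m=1,j=6: total = 12+6 = 18
m=2,j=3: total = 18+6 = 24
m=2,j=4: total = 24+8 = 32
m=2,j=5: total = 32+10 = 42
m=2,j=6: total = 42+12 = 54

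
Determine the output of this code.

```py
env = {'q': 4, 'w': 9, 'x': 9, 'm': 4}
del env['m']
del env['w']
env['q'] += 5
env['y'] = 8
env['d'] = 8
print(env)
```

del 'm' → {'q': 4, 'w': 9, 'x': 9}
del 'w' → {'q': 4, 'x': 9}
env['q'] = 4+5 = 9 → {'q': 9, 'x': 9}
env['y'] = 8 → {'q': 9, 'x': 9, 'y': 8}
env['d'] = 8 → {'q': 9, 'x': 9, 'y': 8, 'd': 8}

{'q': 9, 'x': 9, 'y': 8, 'd': 8}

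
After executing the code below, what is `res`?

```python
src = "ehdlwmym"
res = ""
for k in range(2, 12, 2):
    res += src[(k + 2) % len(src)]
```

k=2: add src[4]='w' → 'w'
k=4: add src[6]='y' → 'wy'
k=6: add src[0]='e' → 'wye'
k=8: add src[2]='d' → 'wyed'
k=10: add src[4]='w' → 'wyedw'

'wyedw'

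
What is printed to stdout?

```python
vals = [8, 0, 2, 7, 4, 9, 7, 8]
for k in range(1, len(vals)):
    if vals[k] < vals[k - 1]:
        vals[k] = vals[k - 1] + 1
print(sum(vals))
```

92

k=1: 0<8, vals[1] = 8+1 = 9 → [8, 9, 2, 7, 4, 9, 7, 8]
k=2: 2<9, vals[2] = 9+1 = 10 → [8, 9, 10, 7, 4, 9, 7, 8]
k=3: 7<10, vals[3] = 10+1 = 11 → [8, 9, 10, 11, 4, 9, 7, 8]
k=4: 4<11, vals[4] = 11+1 = 12 → [8, 9, 10, 11, 12, 9, 7, 8]
k=5: 9<12, vals[5] = 12+1 = 13 → [8, 9, 10, 11, 12, 13, 7, 8]
k=6: 7<13, vals[6] = 13+1 = 14 → [8, 9, 10, 11, 12, 13, 14, 8]
k=7: 8<14, vals[7] = 14+1 = 15 → [8, 9, 10, 11, 12, 13, 14, 15]
sum = 92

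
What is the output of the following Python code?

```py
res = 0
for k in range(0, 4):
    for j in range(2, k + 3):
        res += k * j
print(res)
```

65

k=0,j=2: res = 0+0 = 0
k=1,j=2: res = 0+2 = 2
k=1,j=3: res = 2+3 = 5
k=2,j=2: res = 5+4 = 9
k=2,j=3: res = 9+6 = 15
k=2,j=4: res = 15+8 = 23
k=3,j=2: res = 23+6 = 29
k=3,j=3: res = 29+9 = 38
k=3,j=4: res = 38+12 = 50
k=3,j=5: res = 50+15 = 65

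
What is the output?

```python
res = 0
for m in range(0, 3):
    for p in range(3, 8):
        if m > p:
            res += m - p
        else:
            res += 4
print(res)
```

60

m=0,p=3: not 0>3, res = 0+4 = 4
m=0,p=4: not 0>4, res = 4+4 = 8
m=0,p=5: not 0>5, res = 8+4 = 12
m=0,p=6: not 0>6, res = 12+4 = 16
m=0,p=7: not 0>7, res = 16+4 = 20
m=1,p=3: not 1>3, res = 20+4 = 24
m=1,p=4: not 1>4, res = 24+4 = 28
m=1,p=5: not 1>5, res = 28+4 = 32
m=1,p=6: not 1>6, res = 32+4 = 36
m=1,p=7: not 1>7, res = 36+4 = 40
m=2,p=3: not 2>3, res = 40+4 = 44
m=2,p=4: not 2>4, res = 44+4 = 48
m=2,p=5: not 2>5, res = 48+4 = 52
m=2,p=6: not 2>6, res = 52+4 = 56
m=2,p=7: not 2>7, res = 56+4 = 60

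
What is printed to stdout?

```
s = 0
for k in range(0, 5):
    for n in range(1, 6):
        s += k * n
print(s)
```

k=0,n=1: s = 0+0 = 0
k=0,n=2: s = 0+0 = 0
k=0,n=3: s = 0+0 = 0
k=0,n=4: s = 0+0 = 0
k=0,n=5: s = 0+0 = 0
k=1,n=1: s = 0+1 = 1
k=1,n=2: s = 1+2 = 3
k=1,n=3: s = 3+3 = 6
k=1,n=4: s = 6+4 = 10
k=1,n=5: s = 10+5 = 15
k=2,n=1: s = 15+2 = 17
k=2,n=2: s = 17+4 = 21
k=2,n=3: s = 21+6 = 27
k=2,n=4: s = 27+8 = 35
k=2,n=5: s = 35+10 = 45
k=3,n=1: s = 45+3 = 48
k=3,n=2: s = 48+6 = 54
k=3,n=3: s = 54+9 = 63
k=3,n=4: s = 63+12 = 75
k=3,n=5: s = 75+15 = 90
k=4,n=1: s = 90+4 = 94
k=4,n=2: s = 94+8 = 102
k=4,n=3: s = 102+12 = 114
k=4,n=4: s = 114+16 = 130
k=4,n=5: s = 130+20 = 150

150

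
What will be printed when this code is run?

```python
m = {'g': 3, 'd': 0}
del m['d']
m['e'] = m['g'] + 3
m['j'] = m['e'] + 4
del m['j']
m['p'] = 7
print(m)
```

del 'd' → {'g': 3}
m['e'] = m['g']+3 = 6 → {'g': 3, 'e': 6}
m['j'] = m['e']+4 = 10 → {'g': 3, 'e': 6, 'j': 10}
del 'j' → {'g': 3, 'e': 6}
m['p'] = 7 → {'g': 3, 'e': 6, 'p': 7}

{'g': 3, 'e': 6, 'p': 7}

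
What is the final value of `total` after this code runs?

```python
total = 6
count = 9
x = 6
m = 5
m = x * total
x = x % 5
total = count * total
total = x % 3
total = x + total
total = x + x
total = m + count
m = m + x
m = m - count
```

45

m = 6*6 = 36
x = 6%5 = 1
total = 9*6 = 54
total = 1%3 = 1
total = 1+1 = 2
total = 1+1 = 2
total = 36+9 = 45
m = 36+1 = 37
m = 37-9 = 28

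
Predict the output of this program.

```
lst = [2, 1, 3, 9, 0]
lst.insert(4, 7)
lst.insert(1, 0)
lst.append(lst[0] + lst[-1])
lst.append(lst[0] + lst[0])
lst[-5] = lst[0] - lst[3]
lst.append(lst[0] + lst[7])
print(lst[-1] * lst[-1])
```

16

insert 7 at 4 → [2, 1, 3, 9, 7, 0]
insert 0 at 1 → [2, 0, 1, 3, 9, 7, 0]
append lst[0]+lst[-1] = 2+0 = 2 → [2, 0, 1, 3, 9, 7, 0, 2]
append lst[0]+lst[0] = 2+2 = 4 → [2, 0, 1, 3, 9, 7, 0, 2, 4]
lst[-5] = lst[0]-lst[3] = 2-3 = -1 → [2, 0, 1, 3, -1, 7, 0, 2, 4]
append lst[0]+lst[7] = 2+2 = 4 → [2, 0, 1, 3, -1, 7, 0, 2, 4, 4]
lst[-1]*lst[-1] = 4*4 = 16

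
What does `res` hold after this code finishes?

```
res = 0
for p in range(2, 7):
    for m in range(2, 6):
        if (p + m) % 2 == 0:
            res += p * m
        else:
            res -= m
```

100

p=2,m=2: even sum, res = 0+4 = 4
p=2,m=3: odd sum, res = 4-3 = 1
p=2,m=4: even sum, res = 1+8 = 9
p=2,m=5: odd sum, res = 9-5 = 4
p=3,m=2: odd sum, res = 4-2 = 2
p=3,m=3: even sum, res = 2+9 = 11
p=3,m=4: odd sum, res = 11-4 = 7
p=3,m=5: even sum, res = 7+15 = 22
p=4,m=2: even sum, res = 22+8 = 30
p=4,m=3: odd sum, res = 30-3 = 27
p=4,m=4: even sum, res = 27+16 = 43
p=4,m=5: odd sum, res = 43-5 = 38
p=5,m=2: odd sum, res = 38-2 = 36
p=5,m=3: even sum, res = 36+15 = 51
p=5,m=4: odd sum, res = 51-4 = 47
p=5,m=5: even sum, res = 47+25 = 72
p=6,m=2: even sum, res = 72+12 = 84
p=6,m=3: odd sum, res = 84-3 = 81
p=6,m=4: even sum, res = 81+24 = 105
p=6,m=5: odd sum, res = 105-5 = 100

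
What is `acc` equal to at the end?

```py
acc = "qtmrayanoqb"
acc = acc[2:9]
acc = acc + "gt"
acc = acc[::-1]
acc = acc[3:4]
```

slice [2:9] → 'mrayano'
+ 'gt' → 'mrayanogt'
reverse → 'tgonayarm'
slice [3:4] → 'n'

'n'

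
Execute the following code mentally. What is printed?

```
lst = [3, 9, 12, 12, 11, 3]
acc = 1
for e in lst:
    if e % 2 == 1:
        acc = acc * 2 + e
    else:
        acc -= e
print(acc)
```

e=3: odd, acc = 1*2+3 = 5
e=9: odd, acc = 5*2+9 = 19
e=12: not odd, acc = 19-12 = 7
e=12: not odd, acc = 7-12 = -5
e=11: odd, acc = (-5)*2+11 = 1
e=3: odd, acc = 1*2+3 = 5

5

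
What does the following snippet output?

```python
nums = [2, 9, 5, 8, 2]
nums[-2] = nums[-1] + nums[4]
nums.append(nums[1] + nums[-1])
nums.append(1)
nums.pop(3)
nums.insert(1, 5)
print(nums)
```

[2, 5, 9, 5, 2, 11, 1]

nums[-2] = nums[-1]+nums[4] = 2+2 = 4 → [2, 9, 5, 4, 2]
append nums[1]+nums[-1] = 9+2 = 11 → [2, 9, 5, 4, 2, 11]
append 1 → [2, 9, 5, 4, 2, 11, 1]
pop(3) removes 4 → [2, 9, 5, 2, 11, 1]
insert 5 at 1 → [2, 5, 9, 5, 2, 11, 1]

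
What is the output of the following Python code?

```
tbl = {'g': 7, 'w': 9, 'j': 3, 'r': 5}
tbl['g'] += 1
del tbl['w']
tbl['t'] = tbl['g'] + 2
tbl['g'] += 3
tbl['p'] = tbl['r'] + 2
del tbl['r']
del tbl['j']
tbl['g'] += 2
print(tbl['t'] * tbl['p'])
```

tbl['g'] = 7+1 = 8 → {'g': 8, 'w': 9, 'j': 3, 'r': 5}
del 'w' → {'g': 8, 'j': 3, 'r': 5}
tbl['t'] = tbl['g']+2 = 10 → {'g': 8, 'j': 3, 'r': 5, 't': 10}
tbl['g'] = 8+3 = 11 → {'g': 11, 'j': 3, 'r': 5, 't': 10}
tbl['p'] = tbl['r']+2 = 7 → {'g': 11, 'j': 3, 'r': 5, 't': 10, 'p': 7}
del 'r' → {'g': 11, 'j': 3, 't': 10, 'p': 7}
del 'j' → {'g': 11, 't': 10, 'p': 7}
tbl['g'] = 11+2 = 13 → {'g': 13, 't': 10, 'p': 7}
tbl['t']*tbl['p'] = 10*7 = 70

70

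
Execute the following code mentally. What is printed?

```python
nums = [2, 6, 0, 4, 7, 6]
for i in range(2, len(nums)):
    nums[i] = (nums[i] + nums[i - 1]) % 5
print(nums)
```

[2, 6, 1, 0, 2, 3]

i=2: nums[2] = (0+6)%5 = 1 → [2, 6, 1, 4, 7, 6]
i=3: nums[3] = (4+1)%5 = 0 → [2, 6, 1, 0, 7, 6]
i=4: nums[4] = (7+0)%5 = 2 → [2, 6, 1, 0, 2, 6]
i=5: nums[5] = (6+2)%5 = 3 → [2, 6, 1, 0, 2, 3]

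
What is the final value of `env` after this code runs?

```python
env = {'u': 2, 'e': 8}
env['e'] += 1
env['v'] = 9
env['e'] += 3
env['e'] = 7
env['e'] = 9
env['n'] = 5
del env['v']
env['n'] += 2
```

{'u': 2, 'e': 9, 'n': 7}

env['e'] = 8+1 = 9 → {'u': 2, 'e': 9}
env['v'] = 9 → {'u': 2, 'e': 9, 'v': 9}
env['e'] = 9+3 = 12 → {'u': 2, 'e': 12, 'v': 9}
env['e'] = 7 → {'u': 2, 'e': 7, 'v': 9}
env['e'] = 9 → {'u': 2, 'e': 9, 'v': 9}
env['n'] = 5 → {'u': 2, 'e': 9, 'v': 9, 'n': 5}
del 'v' → {'u': 2, 'e': 9, 'n': 5}
env['n'] = 5+2 = 7 → {'u': 2, 'e': 9, 'n': 7}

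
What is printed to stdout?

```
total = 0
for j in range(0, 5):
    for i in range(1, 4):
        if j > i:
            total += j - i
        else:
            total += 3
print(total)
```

37

j=0,i=1: not 0>1, total = 0+3 = 3
j=0,i=2: not 0>2, total = 3+3 = 6
j=0,i=3: not 0>3, total = 6+3 = 9
j=1,i=1: not 1>1, total = 9+3 = 12
j=1,i=2: not 1>2, total = 12+3 = 15
j=1,i=3: not 1>3, total = 15+3 = 18
j=2,i=1: 2>1, total = 18+1 = 19
j=2,i=2: not 2>2, total = 19+3 = 22
j=2,i=3: not 2>3, total = 22+3 = 25
j=3,i=1: 3>1, total = 25+2 = 27
j=3,i=2: 3>2, total = 27+1 = 28
j=3,i=3: not 3>3, total = 28+3 = 31
j=4,i=1: 4>1, total = 31+3 = 34
j=4,i=2: 4>2, total = 34+2 = 36
j=4,i=3: 4>3, total = 36+1 = 37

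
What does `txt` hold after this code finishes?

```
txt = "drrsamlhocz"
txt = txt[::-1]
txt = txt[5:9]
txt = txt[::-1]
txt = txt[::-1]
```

'masr'

reverse → 'zcohlmasrrd'
slice [5:9] → 'masr'
reverse → 'rsam'
reverse → 'masr'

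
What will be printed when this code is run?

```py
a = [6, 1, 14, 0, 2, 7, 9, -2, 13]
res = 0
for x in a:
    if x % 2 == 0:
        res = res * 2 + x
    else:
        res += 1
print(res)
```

x=6: even, res = 0*2+6 = 6
x=1: not even, res = 6+1 = 7
x=14: even, res = 7*2+14 = 28
x=0: even, res = 28*2+0 = 56
x=2: even, res = 56*2+2 = 114
x=7: not even, res = 114+1 = 115
x=9: not even, res = 115+1 = 116
x=-2: even, res = 116*2+(-2) = 230
x=13: not even, res = 230+1 = 231

231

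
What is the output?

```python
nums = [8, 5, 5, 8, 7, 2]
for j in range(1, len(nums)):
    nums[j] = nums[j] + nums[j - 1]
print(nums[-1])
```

j=1: nums[1] = 5+8 = 13 → [8, 13, 5, 8, 7, 2]
j=2: nums[2] = 5+13 = 18 → [8, 13, 18, 8, 7, 2]
j=3: nums[3] = 8+18 = 26 → [8, 13, 18, 26, 7, 2]
j=4: nums[4] = 7+26 = 33 → [8, 13, 18, 26, 33, 2]
j=5: nums[5] = 2+33 = 35 → [8, 13, 18, 26, 33, 35]

35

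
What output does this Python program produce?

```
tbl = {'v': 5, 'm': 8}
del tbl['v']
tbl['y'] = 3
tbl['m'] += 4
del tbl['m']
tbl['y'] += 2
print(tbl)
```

del 'v' → {'m': 8}
tbl['y'] = 3 → {'m': 8, 'y': 3}
tbl['m'] = 8+4 = 12 → {'m': 12, 'y': 3}
del 'm' → {'y': 3}
tbl['y'] = 3+2 = 5 → {'y': 5}

{'y': 5}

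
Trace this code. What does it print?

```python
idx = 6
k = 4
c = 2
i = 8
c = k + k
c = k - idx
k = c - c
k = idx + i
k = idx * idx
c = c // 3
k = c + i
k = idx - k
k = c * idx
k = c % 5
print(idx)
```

6

c = 4+4 = 8
c = 4-6 = -2
k = (-2)-(-2) = 0
k = 6+8 = 14
k = 6*6 = 36
c = (-2)//3 = -1
k = (-1)+8 = 7
k = 6-7 = -1
k = (-1)*6 = -6
k = (-1)%5 = 4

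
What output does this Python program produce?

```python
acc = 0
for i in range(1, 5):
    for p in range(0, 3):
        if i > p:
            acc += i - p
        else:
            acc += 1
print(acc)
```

22

i=1,p=0: 1>0, acc = 0+1 = 1
i=1,p=1: not 1>1, acc = 1+1 = 2
i=1,p=2: not 1>2, acc = 2+1 = 3
i=2,p=0: 2>0, acc = 3+2 = 5
i=2,p=1: 2>1, acc = 5+1 = 6
i=2,p=2: not 2>2, acc = 6+1 = 7
i=3,p=0: 3>0, acc = 7+3 = 10
i=3,p=1: 3>1, acc = 10+2 = 12
i=3,p=2: 3>2, acc = 12+1 = 13
i=4,p=0: 4>0, acc = 13+4 = 17
i=4,p=1: 4>1, acc = 17+3 = 20
i=4,p=2: 4>2, acc = 20+2 = 22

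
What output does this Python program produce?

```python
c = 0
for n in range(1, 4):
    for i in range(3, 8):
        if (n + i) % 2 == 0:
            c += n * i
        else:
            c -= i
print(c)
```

n=1,i=3: even sum, c = 0+3 = 3
n=1,i=4: odd sum, c = 3-4 = -1
n=1,i=5: even sum, c = (-1)+5 = 4
n=1,i=6: odd sum, c = 4-6 = -2
n=1,i=7: even sum, c = (-2)+7 = 5
n=2,i=3: odd sum, c = 5-3 = 2
n=2,i=4: even sum, c = 2+8 = 10
n=2,i=5: odd sum, c = 10-5 = 5
n=2,i=6: even sum, c = 5+12 = 17
n=2,i=7: odd sum, c = 17-7 = 10
n=3,i=3: even sum, c = 10+9 = 19
n=3,i=4: odd sum, c = 19-4 = 15
n=3,i=5: even sum, c = 15+15 = 30
n=3,i=6: odd sum, c = 30-6 = 24
n=3,i=7: even sum, c = 24+21 = 45

45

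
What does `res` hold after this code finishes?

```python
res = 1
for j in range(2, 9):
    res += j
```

36

j=2: res = 1+2 = 3
j=3: res = 3+3 = 6
j=4: res = 6+4 = 10
j=5: res = 10+5 = 15
j=6: res = 15+6 = 21
j=7: res = 21+7 = 28
j=8: res = 28+8 = 36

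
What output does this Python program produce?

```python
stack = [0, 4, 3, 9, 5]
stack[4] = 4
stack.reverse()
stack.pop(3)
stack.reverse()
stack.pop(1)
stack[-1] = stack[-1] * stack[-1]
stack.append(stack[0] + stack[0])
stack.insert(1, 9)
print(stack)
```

stack[4] = 4 → [0, 4, 3, 9, 4]
reverse → [4, 9, 3, 4, 0]
pop(3) removes 4 → [4, 9, 3, 0]
reverse → [0, 3, 9, 4]
pop(1) removes 3 → [0, 9, 4]
stack[-1] = stack[-1]*stack[-1] = 4*4 = 16 → [0, 9, 16]
append stack[0]+stack[0] = 0+0 = 0 → [0, 9, 16, 0]
insert 9 at 1 → [0, 9, 9, 16, 0]

[0, 9, 9, 16, 0]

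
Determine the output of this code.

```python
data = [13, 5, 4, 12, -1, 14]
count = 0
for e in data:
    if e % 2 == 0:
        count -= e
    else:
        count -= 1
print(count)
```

e=13: not even, count = 0-1 = -1
e=5: not even, count = (-1)-1 = -2
e=4: even, count = (-2)-4 = -6
e=12: even, count = (-6)-12 = -18
e=-1: not even, count = (-18)-1 = -19
e=14: even, count = (-19)-14 = -33

-33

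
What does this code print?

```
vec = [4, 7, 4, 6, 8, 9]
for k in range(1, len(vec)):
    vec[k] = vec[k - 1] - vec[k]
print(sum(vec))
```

-70

k=1: vec[1] = 4-7 = -3 → [4, -3, 4, 6, 8, 9]
k=2: vec[2] = (-3)-4 = -7 → [4, -3, -7, 6, 8, 9]
k=3: vec[3] = (-7)-6 = -13 → [4, -3, -7, -13, 8, 9]
k=4: vec[4] = (-13)-8 = -21 → [4, -3, -7, -13, -21, 9]
k=5: vec[5] = (-21)-9 = -30 → [4, -3, -7, -13, -21, -30]
sum = -70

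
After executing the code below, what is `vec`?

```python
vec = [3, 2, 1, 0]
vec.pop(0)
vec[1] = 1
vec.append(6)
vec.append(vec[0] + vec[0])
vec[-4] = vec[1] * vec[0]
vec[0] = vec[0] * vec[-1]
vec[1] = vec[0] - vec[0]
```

[8, 0, 0, 6, 4]

pop(0) removes 3 → [2, 1, 0]
vec[1] = 1 → [2, 1, 0]
append 6 → [2, 1, 0, 6]
append vec[0]+vec[0] = 2+2 = 4 → [2, 1, 0, 6, 4]
vec[-4] = vec[1]*vec[0] = 1*2 = 2 → [2, 2, 0, 6, 4]
vec[0] = vec[0]*vec[-1] = 2*4 = 8 → [8, 2, 0, 6, 4]
vec[1] = vec[0]-vec[0] = 8-8 = 0 → [8, 0, 0, 6, 4]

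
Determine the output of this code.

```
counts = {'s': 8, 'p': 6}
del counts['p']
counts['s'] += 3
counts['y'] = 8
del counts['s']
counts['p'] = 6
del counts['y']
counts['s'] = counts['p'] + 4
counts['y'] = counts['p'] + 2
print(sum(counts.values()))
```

24

del 'p' → {'s': 8}
counts['s'] = 8+3 = 11 → {'s': 11}
counts['y'] = 8 → {'s': 11, 'y': 8}
del 's' → {'y': 8}
counts['p'] = 6 → {'y': 8, 'p': 6}
del 'y' → {'p': 6}
counts['s'] = counts['p']+4 = 10 → {'p': 6, 's': 10}
counts['y'] = counts['p']+2 = 8 → {'p': 6, 's': 10, 'y': 8}
sum of values = 24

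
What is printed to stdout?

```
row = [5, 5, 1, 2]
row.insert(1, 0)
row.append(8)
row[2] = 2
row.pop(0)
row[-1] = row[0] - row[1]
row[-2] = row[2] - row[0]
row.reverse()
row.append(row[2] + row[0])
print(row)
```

insert 0 at 1 → [5, 0, 5, 1, 2]
append 8 → [5, 0, 5, 1, 2, 8]
row[2] = 2 → [5, 0, 2, 1, 2, 8]
pop(0) removes 5 → [0, 2, 1, 2, 8]
row[-1] = row[0]-row[1] = 0-2 = -2 → [0, 2, 1, 2, -2]
row[-2] = row[2]-row[0] = 1-0 = 1 → [0, 2, 1, 1, -2]
reverse → [-2, 1, 1, 2, 0]
append row[2]+row[0] = 1+(-2) = -1 → [-2, 1, 1, 2, 0, -1]

[-2, 1, 1, 2, 0, -1]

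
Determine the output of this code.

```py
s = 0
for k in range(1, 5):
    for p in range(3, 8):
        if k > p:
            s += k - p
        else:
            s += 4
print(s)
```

k=1,p=3: not 1>3, s = 0+4 = 4
k=1,p=4: not 1>4, s = 4+4 = 8
k=1,p=5: not 1>5, s = 8+4 = 12
k=1,p=6: not 1>6, s = 12+4 = 16
k=1,p=7: not 1>7, s = 16+4 = 20
k=2,p=3: not 2>3, s = 20+4 = 24
k=2,p=4: not 2>4, s = 24+4 = 28
k=2,p=5: not 2>5, s = 28+4 = 32
k=2,p=6: not 2>6, s = 32+4 = 36
k=2,p=7: not 2>7, s = 36+4 = 40
k=3,p=3: not 3>3, s = 40+4 = 44
k=3,p=4: not 3>4, s = 44+4 = 48
k=3,p=5: not 3>5, s = 48+4 = 52
k=3,p=6: not 3>6, s = 52+4 = 56
k=3,p=7: not 3>7, s = 56+4 = 60
k=4,p=3: 4>3, s = 60+1 = 61
k=4,p=4: not 4>4, s = 61+4 = 65
k=4,p=5: not 4>5, s = 65+4 = 69
k=4,p=6: not 4>6, s = 69+4 = 73
k=4,p=7: not 4>7, s = 73+4 = 77

77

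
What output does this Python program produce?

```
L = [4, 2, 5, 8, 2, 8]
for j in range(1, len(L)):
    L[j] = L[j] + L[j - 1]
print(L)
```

[4, 6, 11, 19, 21, 29]

j=1: L[1] = 2+4 = 6 → [4, 6, 5, 8, 2, 8]
j=2: L[2] = 5+6 = 11 → [4, 6, 11, 8, 2, 8]
j=3: L[3] = 8+11 = 19 → [4, 6, 11, 19, 2, 8]
j=4: L[4] = 2+19 = 21 → [4, 6, 11, 19, 21, 8]
j=5: L[5] = 8+21 = 29 → [4, 6, 11, 19, 21, 29]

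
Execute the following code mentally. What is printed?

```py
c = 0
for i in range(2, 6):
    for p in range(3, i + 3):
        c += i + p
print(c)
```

116

i=2,p=3: c = 0+5 = 5
i=2,p=4: c = 5+6 = 11
i=3,p=3: c = 11+6 = 17
i=3,p=4: c = 17+7 = 24
i=3,p=5: c = 24+8 = 32
i=4,p=3: c = 32+7 = 39
i=4,p=4: c = 39+8 = 47
i=4,p=5: c = 47+9 = 56
i=4,p=6: c = 56+10 = 66
i=5,p=3: c = 66+8 = 74
i=5,p=4: c = 74+9 = 83
i=5,p=5: c = 83+10 = 93
i=5,p=6: c = 93+11 = 104
i=5,p=7: c = 104+12 = 116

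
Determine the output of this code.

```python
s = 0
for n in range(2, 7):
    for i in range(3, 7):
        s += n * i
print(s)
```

360

n=2,i=3: s = 0+6 = 6
n=2,i=4: s = 6+8 = 14
n=2,i=5: s = 14+10 = 24
n=2,i=6: s = 24+12 = 36
n=3,i=3: s = 36+9 = 45
n=3,i=4: s = 45+12 = 57
n=3,i=5: s = 57+15 = 72
n=3,i=6: s = 72+18 = 90
n=4,i=3: s = 90+12 = 102
n=4,i=4: s = 102+16 = 118
n=4,i=5: s = 118+20 = 138
n=4,i=6: s = 138+24 = 162
n=5,i=3: s = 162+15 = 177
n=5,i=4: s = 177+20 = 197
n=5,i=5: s = 197+25 = 222
n=5,i=6: s = 222+30 = 252
n=6,i=3: s = 252+18 = 270
n=6,i=4: s = 270+24 = 294
n=6,i=5: s = 294+30 = 324
n=6,i=6: s = 324+36 = 360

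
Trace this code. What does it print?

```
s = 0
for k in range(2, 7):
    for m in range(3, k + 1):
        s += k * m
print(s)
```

205

k=3,m=3: s = 0+9 = 9
k=4,m=3: s = 9+12 = 21
k=4,m=4: s = 21+16 = 37
k=5,m=3: s = 37+15 = 52
k=5,m=4: s = 52+20 = 72
k=5,m=5: s = 72+25 = 97
k=6,m=3: s = 97+18 = 115
k=6,m=4: s = 115+24 = 139
k=6,m=5: s = 139+30 = 169
k=6,m=6: s = 169+36 = 205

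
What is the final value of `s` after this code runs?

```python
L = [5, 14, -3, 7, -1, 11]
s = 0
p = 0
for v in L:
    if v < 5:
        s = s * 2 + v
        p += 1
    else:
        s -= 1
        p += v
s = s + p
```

v=5: not <5, s = 0-1 = -1; p=5
v=14: not <5, s = (-1)-1 = -2; p=19
v=-3: <5, s = (-2)*2+(-3) = -7; p=20
v=7: not <5, s = (-7)-1 = -8; p=27
v=-1: <5, s = (-8)*2+(-1) = -17; p=28
v=11: not <5, s = (-17)-1 = -18; p=39
s+p = (-18)+39 = 21

21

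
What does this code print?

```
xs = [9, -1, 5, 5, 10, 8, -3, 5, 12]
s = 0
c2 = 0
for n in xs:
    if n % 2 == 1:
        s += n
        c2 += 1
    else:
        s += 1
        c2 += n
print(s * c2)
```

828

n=9: odd, s = 0+9 = 9; c2=1
n=-1: odd, s = 9+(-1) = 8; c2=2
n=5: odd, s = 8+5 = 13; c2=3
n=5: odd, s = 13+5 = 18; c2=4
n=10: not odd, s = 18+1 = 19; c2=14
n=8: not odd, s = 19+1 = 20; c2=22
n=-3: odd, s = 20+(-3) = 17; c2=23
n=5: odd, s = 17+5 = 22; c2=24
n=12: not odd, s = 22+1 = 23; c2=36
s*c2 = 23*36 = 828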